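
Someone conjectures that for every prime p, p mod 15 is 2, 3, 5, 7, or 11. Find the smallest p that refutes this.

p = 13

p = 2: 2 mod 15 = 2.
p = 3: 3 mod 15 = 3.
p = 5: 5 mod 15 = 5.
p = 7: 7 mod 15 = 7.
p = 11: 11 mod 15 = 11.
p = 13: 13 mod 15 = 13 — not in {2, 3, 5, 7, 11}.
So p = 13 is the smallest counterexample.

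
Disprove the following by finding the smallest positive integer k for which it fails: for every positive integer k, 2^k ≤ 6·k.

k = 5

We need the least positive integer k for which 2^k > 6·k.
The first 4 eligible values, up to k = 4, all satisfy the conclusion.
k = 5: 2^k = 32 and 6·k = 30, so 32 > 30.
Hence k = 5 is a counterexample.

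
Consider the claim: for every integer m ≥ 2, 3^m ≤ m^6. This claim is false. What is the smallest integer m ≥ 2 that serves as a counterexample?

m = 15

Check each integer m ≥ 2 in order until 3^m > m^6.
For m = 2, 3, 4, 5, …, 12, 13, 14 the conclusion holds.
m = 15: 3^m = 14348907 and m^6 = 11390625, so 14348907 > 11390625.
So m = 15 is the smallest counterexample.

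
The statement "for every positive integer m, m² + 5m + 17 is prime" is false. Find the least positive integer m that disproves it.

m = 8

A counterexample is any positive integer m such that m² + 5m + 17 is not prime; we check each in order.
m = 1: m² + 5m + 17 = 23, prime.
m = 2: m² + 5m + 17 = 31, prime.
m = 3: m² + 5m + 17 = 41, prime.
m = 4: m² + 5m + 17 = 53, prime.
m = 5: m² + 5m + 17 = 67, prime.
m = 6: m² + 5m + 17 = 83, prime.
m = 7: m² + 5m + 17 = 101, prime.
m = 8: m² + 5m + 17 = 121 = 11 × 11, composite.
So m = 8 is the smallest counterexample.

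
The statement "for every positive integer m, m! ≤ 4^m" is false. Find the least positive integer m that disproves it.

Check each positive integer m in order until m! > 4^m.
m = 1: m! = 1 and 4^m = 4, so 1 ≤ 4.
m = 2: m! = 2 and 4^m = 16, so 2 ≤ 16.
m = 3: m! = 6 and 4^m = 64, so 6 ≤ 64.
m = 4: m! = 24 and 4^m = 256, so 24 ≤ 256.
m = 5: m! = 120 and 4^m = 1024, so 120 ≤ 1024.
m = 6: m! = 720 and 4^m = 4096, so 720 ≤ 4096.
m = 7: m! = 5040 and 4^m = 16384, so 5040 ≤ 16384.
m = 8: m! = 40320 and 4^m = 65536, so 40320 ≤ 65536.
m = 9: m! = 362880 and 4^m = 262144, so 362880 > 262144.

m = 9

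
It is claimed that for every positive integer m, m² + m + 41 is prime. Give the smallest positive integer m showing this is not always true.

We need the least positive integer m for which m² + m + 41 is not prime.
For m = 1, 2, 3, 4, …, 37, 38, 39 the conclusion holds.
m = 40: m² + m + 41 = 1681 = 41 × 41, composite.

m = 40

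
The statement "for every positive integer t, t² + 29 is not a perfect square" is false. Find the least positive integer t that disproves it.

The first 13 eligible values, up to t = 13, all satisfy the conclusion.
t = 14: 14² + 29 = 225 = 15², a perfect square.
Hence t = 14 is a counterexample.

t = 14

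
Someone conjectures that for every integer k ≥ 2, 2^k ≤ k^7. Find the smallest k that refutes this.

k = 37

For k = 2, 3, 4, 5, …, 34, 35, 36 the conclusion holds.
k = 37: 2^k = 137438953472 and k^7 = 94931877133, so 137438953472 > 94931877133.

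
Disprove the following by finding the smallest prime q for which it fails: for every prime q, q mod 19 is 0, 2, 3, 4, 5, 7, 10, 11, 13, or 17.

q = 31

A counterexample is any prime q such that the claim fails; we check each in order.
For q = 2, 3, 5, 7, 11, 13, 17, 19, 23, 29 the conclusion holds.
q = 31: 31 mod 19 = 12 — not in {0, 2, 3, 4, 5, 7, 10, 11, 13, 17}.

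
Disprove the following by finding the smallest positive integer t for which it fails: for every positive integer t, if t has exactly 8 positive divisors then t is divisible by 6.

Check each positive integer t in order until t has exactly 8 positive divisors but t is not divisible by 6.
For t = 24, 30 the conclusion holds.
t = 40: τ(40) = 8; 40 mod 6 = 4.
So t = 40 is the smallest counterexample.

t = 40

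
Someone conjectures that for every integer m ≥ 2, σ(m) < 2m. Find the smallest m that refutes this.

m = 6

m = 2: σ(2) = 3; 3 < 4.
m = 3: σ(3) = 4; 4 < 6.
m = 4: σ(4) = 7; 7 < 8.
m = 5: σ(5) = 6; 6 < 10.
m = 6: σ(6) = 12; 12 ≥ 12.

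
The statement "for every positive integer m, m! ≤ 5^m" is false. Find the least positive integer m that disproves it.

m = 12

We need the least positive integer m for which m! > 5^m.
For m = 1, 2, 3, 4, …, 9, 10, 11 the conclusion holds.
m = 12: m! = 479001600 and 5^m = 244140625, so 479001600 > 244140625.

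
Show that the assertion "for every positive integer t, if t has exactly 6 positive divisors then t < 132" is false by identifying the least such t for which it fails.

Check each positive integer t in order until t has exactly 6 positive divisors but the claim fails.
For t = 12, 18, 20, 28, …, 116, 117, 124 the conclusion holds.
t = 147: τ(147) = 6; 147 ≥ 132.
Hence t = 147 is a counterexample.

t = 147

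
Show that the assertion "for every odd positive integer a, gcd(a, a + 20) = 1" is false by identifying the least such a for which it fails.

Check each odd positive integer a in order until gcd(a, a + 20) > 1.
a = 1: gcd(1, 21) = 1.
a = 3: gcd(3, 23) = 1.
a = 5: gcd(5, 25) = 5.

a = 5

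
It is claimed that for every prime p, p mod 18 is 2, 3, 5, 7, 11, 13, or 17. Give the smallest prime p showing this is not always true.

The first 7 eligible values, up to p = 17, all satisfy the conclusion.
p = 19: 19 mod 18 = 1 — not in {2, 3, 5, 7, 11, 13, 17}.

p = 19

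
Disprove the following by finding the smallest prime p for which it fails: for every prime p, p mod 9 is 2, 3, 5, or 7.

We need the least prime p for which the claim fails.
p = 2: 2 mod 9 = 2.
p = 3: 3 mod 9 = 3.
p = 5: 5 mod 9 = 5.
p = 7: 7 mod 9 = 7.
p = 11: 11 mod 9 = 2.
p = 13: 13 mod 9 = 4 — not in {2, 3, 5, 7}.
Hence p = 13 is a counterexample.

p = 13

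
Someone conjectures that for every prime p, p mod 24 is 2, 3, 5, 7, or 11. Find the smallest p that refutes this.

The first 5 eligible values, up to p = 11, all satisfy the conclusion.
p = 13: 13 mod 24 = 13 — not in {2, 3, 5, 7, 11}.

p = 13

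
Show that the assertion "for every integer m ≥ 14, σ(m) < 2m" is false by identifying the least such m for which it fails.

We need the least integer m ≥ 14 for which the claim fails.
For m = 14, 15, 16, 17 the conclusion holds.
m = 18: σ(18) = 39; 39 ≥ 36.
So m = 18 is the smallest counterexample.

m = 18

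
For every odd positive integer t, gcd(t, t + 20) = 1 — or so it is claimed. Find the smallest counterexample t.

Check each odd positive integer t in order until gcd(t, t + 20) > 1.
t = 1: gcd(1, 21) = 1.
t = 3: gcd(3, 23) = 1.
t = 5: gcd(5, 25) = 5.
Hence t = 5 is a counterexample.

t = 5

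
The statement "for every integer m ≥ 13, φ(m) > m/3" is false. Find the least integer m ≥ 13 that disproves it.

We need the least integer m ≥ 13 for which the claim fails.
For m = 13, 14, 15, 16, 17 the conclusion holds.
m = 18: φ(18) = 6 and 18/3 = 6, so φ(18) ≤ 18/3.
Thus m = 18 disproves the claim, and no smaller m works.

m = 18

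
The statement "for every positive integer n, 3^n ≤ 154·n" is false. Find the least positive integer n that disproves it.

n = 7

We need the least positive integer n for which 3^n > 154·n.
For n = 1, 2, 3, 4, 5, 6 the conclusion holds.
n = 7: 3^n = 2187 and 154·n = 1078, so 2187 > 1078.
Hence n = 7 is a counterexample.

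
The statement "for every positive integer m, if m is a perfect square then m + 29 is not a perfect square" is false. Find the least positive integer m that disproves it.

For m = 1, 4, 9, 16, …, 121, 144, 169 the conclusion holds.
m = 196: 196 = 14² and 196 + 29 = 225 = 15².

m = 196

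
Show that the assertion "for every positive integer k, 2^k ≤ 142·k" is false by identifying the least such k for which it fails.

Check each positive integer k in order until 2^k > 142·k.
The first 10 eligible values, up to k = 10, all satisfy the conclusion.
k = 11: 2^k = 2048 and 142·k = 1562, so 2048 > 1562.
Hence k = 11 is a counterexample.

k = 11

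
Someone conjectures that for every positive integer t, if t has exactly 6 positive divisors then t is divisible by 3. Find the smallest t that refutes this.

We need the least positive integer t for which t has exactly 6 positive divisors but t is not divisible by 3.
For t = 12, 18 the conclusion holds.
t = 20: τ(20) = 6; 20 mod 3 = 2.

t = 20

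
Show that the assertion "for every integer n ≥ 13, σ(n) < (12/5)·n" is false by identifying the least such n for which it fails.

n = 24

For n = 13, 14, 15, 16, …, 21, 22, 23 the conclusion holds.
n = 24: σ(24) = 60; 60 ≥ 288/5.
Thus n = 24 disproves the claim, and no smaller n works.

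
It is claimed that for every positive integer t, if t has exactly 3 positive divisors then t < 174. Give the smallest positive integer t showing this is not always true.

A counterexample is any positive integer t such that t has exactly 3 positive divisors but the claim fails; we check each in order.
The first 6 eligible values, up to t = 169, all satisfy the conclusion.
t = 289: τ(289) = 3; 289 ≥ 174.

t = 289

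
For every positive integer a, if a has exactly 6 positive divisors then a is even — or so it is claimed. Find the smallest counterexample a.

a = 45

We need the least positive integer a for which a has exactly 6 positive divisors but a is odd.
For a = 12, 18, 20, 28, 32, 44 the conclusion holds.
a = 45: divisors of 45: 1, 3, 5, 9, 15, 45; 45 is odd.
Thus a = 45 disproves the claim, and no smaller a works.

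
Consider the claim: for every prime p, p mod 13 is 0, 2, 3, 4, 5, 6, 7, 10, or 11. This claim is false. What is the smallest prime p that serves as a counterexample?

Check each prime p in order until the claim fails.
For p = 2, 3, 5, 7, …, 37, 41, 43 the conclusion holds.
p = 47: 47 mod 13 = 8 — not in {0, 2, 3, 4, 5, 6, 7, 10, 11}.
Thus p = 47 disproves the claim, and no smaller p works.

p = 47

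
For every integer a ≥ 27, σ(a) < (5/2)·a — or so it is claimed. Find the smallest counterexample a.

a = 36

A counterexample is any integer a ≥ 27 such that the claim fails; we check each in order.
For a = 27, 28, 29, 30, 31, 32, 33, 34, 35 the conclusion holds.
a = 36: σ(36) = 91; 91 ≥ 90.
Hence a = 36 is a counterexample.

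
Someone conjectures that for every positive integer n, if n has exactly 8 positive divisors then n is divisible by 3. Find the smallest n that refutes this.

n = 40

A counterexample is any positive integer n such that n has exactly 8 positive divisors but n is not divisible by 3; we check each in order.
n = 24: τ(24) = 8; 24 mod 3 = 0.
n = 30: τ(30) = 8; 30 mod 3 = 0.
n = 40: τ(40) = 8; 40 mod 3 = 1.
Thus n = 40 disproves the claim, and no smaller n works.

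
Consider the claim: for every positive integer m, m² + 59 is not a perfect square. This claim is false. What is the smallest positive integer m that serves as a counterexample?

We need the least positive integer m for which m² + 59 is a perfect square.
For m = 1, 2, 3, 4, …, 26, 27, 28 the conclusion holds.
m = 29: 29² + 59 = 900 = 30², a perfect square.

m = 29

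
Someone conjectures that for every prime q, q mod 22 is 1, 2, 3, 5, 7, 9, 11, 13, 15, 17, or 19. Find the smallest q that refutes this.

For q = 2, 3, 5, 7, …, 31, 37, 41 the conclusion holds.
q = 43: 43 mod 22 = 21 — not in {1, 2, 3, 5, 7, 9, 11, 13, 15, 17, 19}.

q = 43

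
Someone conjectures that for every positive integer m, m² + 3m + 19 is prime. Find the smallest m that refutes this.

m = 15

A counterexample is any positive integer m such that m² + 3m + 19 is not prime; we check each in order.
For m = 1, 2, 3, 4, …, 12, 13, 14 the conclusion holds.
m = 15: m² + 3m + 19 = 289 = 17 × 17, composite.
Thus m = 15 disproves the claim, and no smaller m works.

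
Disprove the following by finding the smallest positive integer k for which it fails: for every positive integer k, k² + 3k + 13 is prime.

k = 9

A counterexample is any positive integer k such that k² + 3k + 13 is not prime; we check each in order.
k = 1: k² + 3k + 13 = 17, prime.
k = 2: k² + 3k + 13 = 23, prime.
k = 3: k² + 3k + 13 = 31, prime.
k = 4: k² + 3k + 13 = 41, prime.
k = 5: k² + 3k + 13 = 53, prime.
k = 6: k² + 3k + 13 = 67, prime.
k = 7: k² + 3k + 13 = 83, prime.
k = 8: k² + 3k + 13 = 101, prime.
k = 9: k² + 3k + 13 = 121 = 11 × 11, composite.
Thus k = 9 disproves the claim, and no smaller k works.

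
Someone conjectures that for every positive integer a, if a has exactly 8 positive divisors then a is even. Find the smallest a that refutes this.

a = 105

Check each positive integer a in order until a has exactly 8 positive divisors but a is odd.
For a = 24, 30, 40, 42, …, 88, 102, 104 the conclusion holds.
a = 105: divisors of 105: 1, 3, 5, 7, 15, 21, 35, 105; 105 is odd.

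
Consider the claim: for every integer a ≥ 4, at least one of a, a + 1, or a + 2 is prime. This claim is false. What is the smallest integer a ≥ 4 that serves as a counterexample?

We need the least integer a ≥ 4 for which a, a + 1, a + 2 are all composite.
For a = 4, 5, 6, 7 the conclusion holds.
a = 8: 8 = 2 × 4; 9 = 3 × 3; 10 = 2 × 5 — all composite.
Hence a = 8 is a counterexample.

a = 8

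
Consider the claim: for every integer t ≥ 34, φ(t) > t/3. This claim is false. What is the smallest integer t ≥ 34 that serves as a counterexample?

t = 36

t = 34: φ(34) = 16 and 34/3 = 34/3, so φ(34) > 34/3.
t = 35: φ(35) = 24 and 35/3 = 35/3, so φ(35) > 35/3.
t = 36: φ(36) = 12 and 36/3 = 12, so φ(36) ≤ 36/3.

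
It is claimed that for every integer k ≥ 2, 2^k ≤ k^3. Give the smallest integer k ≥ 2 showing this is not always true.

k = 10

We need the least integer k ≥ 2 for which 2^k > k^3.
k = 2: 2^k = 4 and k^3 = 8, so 4 ≤ 8.
k = 3: 2^k = 8 and k^3 = 27, so 8 ≤ 27.
k = 4: 2^k = 16 and k^3 = 64, so 16 ≤ 64.
k = 5: 2^k = 32 and k^3 = 125, so 32 ≤ 125.
k = 6: 2^k = 64 and k^3 = 216, so 64 ≤ 216.
k = 7: 2^k = 128 and k^3 = 343, so 128 ≤ 343.
k = 8: 2^k = 256 and k^3 = 512, so 256 ≤ 512.
k = 9: 2^k = 512 and k^3 = 729, so 512 ≤ 729.
k = 10: 2^k = 1024 and k^3 = 1000, so 1024 > 1000.
Thus k = 10 disproves the claim, and no smaller k works.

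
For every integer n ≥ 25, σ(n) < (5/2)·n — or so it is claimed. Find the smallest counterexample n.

n = 36

Check each integer n ≥ 25 in order until the claim fails.
For n = 25, 26, 27, 28, …, 33, 34, 35 the conclusion holds.
n = 36: σ(36) = 91; 91 ≥ 90.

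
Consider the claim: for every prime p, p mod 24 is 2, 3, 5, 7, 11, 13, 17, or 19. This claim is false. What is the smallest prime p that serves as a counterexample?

We need the least prime p for which the claim fails.
The first 8 eligible values, up to p = 19, all satisfy the conclusion.
p = 23: 23 mod 24 = 23 — not in {2, 3, 5, 7, 11, 13, 17, 19}.

p = 23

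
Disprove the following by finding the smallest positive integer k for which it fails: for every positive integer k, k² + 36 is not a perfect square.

A counterexample is any positive integer k such that k² + 36 is a perfect square; we check each in order.
k = 1: 1² + 36 = 37, not a perfect square.
k = 2: 2² + 36 = 40, not a perfect square.
k = 3: 3² + 36 = 45, not a perfect square.
k = 4: 4² + 36 = 52, not a perfect square.
k = 5: 5² + 36 = 61, not a perfect square.
k = 6: 6² + 36 = 72, not a perfect square.
k = 7: 7² + 36 = 85, not a perfect square.
k = 8: 8² + 36 = 100 = 10², a perfect square.

k = 8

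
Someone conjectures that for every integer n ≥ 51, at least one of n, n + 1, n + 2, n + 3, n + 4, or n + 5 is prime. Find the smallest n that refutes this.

n = 90

The first 39 eligible values, up to n = 89, all satisfy the conclusion.
n = 90: 90 = 2 × 45; 91 = 7 × 13; 92 = 2 × 46; 93 = 3 × 31; 94 = 2 × 47; 95 = 5 × 19 — all composite.
Hence n = 90 is a counterexample.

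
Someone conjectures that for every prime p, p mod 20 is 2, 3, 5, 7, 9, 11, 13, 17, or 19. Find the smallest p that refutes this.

We need the least prime p for which the claim fails.
For p = 2, 3, 5, 7, …, 29, 31, 37 the conclusion holds.
p = 41: 41 mod 20 = 1 — not in {2, 3, 5, 7, 9, 11, 13, 17, 19}.
Hence p = 41 is a counterexample.

p = 41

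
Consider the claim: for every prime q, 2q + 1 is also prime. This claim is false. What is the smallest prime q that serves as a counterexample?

q = 7

A counterexample is any prime q such that 2q + 1 is not prime; we check each in order.
For q = 2, 3, 5 the conclusion holds.
q = 7: 2q + 1 = 15 = 3 × 5, not prime.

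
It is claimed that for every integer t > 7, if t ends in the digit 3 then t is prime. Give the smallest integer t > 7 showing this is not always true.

For t = 13, 23 the conclusion holds.
t = 33: 33 ends in 3; 33 = 3 × 11, composite.
Hence t = 33 is a counterexample.

t = 33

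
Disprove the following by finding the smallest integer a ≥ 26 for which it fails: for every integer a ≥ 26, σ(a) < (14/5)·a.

a = 60

For a = 26, 27, 28, 29, …, 57, 58, 59 the conclusion holds.
a = 60: σ(60) = 168; 168 ≥ 168.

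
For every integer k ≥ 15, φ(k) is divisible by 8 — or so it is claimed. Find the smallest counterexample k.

We need the least integer k ≥ 15 for which φ(k) is not divisible by 8.
For k = 15, 16, 17 the conclusion holds.
k = 18: φ(18) = 6; 6 mod 8 = 6.

k = 18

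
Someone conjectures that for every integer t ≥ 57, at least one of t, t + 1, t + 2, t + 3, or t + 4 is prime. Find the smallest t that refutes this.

A counterexample is any integer t ≥ 57 such that t, t + 1, t + 2, t + 3, t + 4 are all composite; we check each in order.
For t = 57, 58, 59, 60, 61 the conclusion holds.
t = 62: 62 = 2 × 31; 63 = 3 × 21; 64 = 2 × 32; 65 = 5 × 13; 66 = 2 × 33 — all composite.

t = 62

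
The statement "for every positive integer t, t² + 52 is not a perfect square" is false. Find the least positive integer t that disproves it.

t = 12

We need the least positive integer t for which t² + 52 is a perfect square.
The first 11 eligible values, up to t = 11, all satisfy the conclusion.
t = 12: 12² + 52 = 196 = 14², a perfect square.
Thus t = 12 disproves the claim, and no smaller t works.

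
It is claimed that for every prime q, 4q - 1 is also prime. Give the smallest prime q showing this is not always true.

A counterexample is any prime q such that 4q - 1 is not prime; we check each in order.
For q = 2, 3, 5 the conclusion holds.
q = 7: 4q - 1 = 27 = 3 × 9, not prime.
Hence q = 7 is a counterexample.

q = 7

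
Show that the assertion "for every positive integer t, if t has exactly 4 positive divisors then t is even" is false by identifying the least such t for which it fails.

t = 15

For t = 6, 8, 10, 14 the conclusion holds.
t = 15: divisors of 15: 1, 3, 5, 15; 15 is odd.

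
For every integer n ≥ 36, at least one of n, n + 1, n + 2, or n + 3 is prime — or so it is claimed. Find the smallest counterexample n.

A counterexample is any integer n ≥ 36 such that n, n + 1, n + 2, n + 3 are all composite; we check each in order.
For n = 36, 37, 38, 39, …, 45, 46, 47 the conclusion holds.
n = 48: 48 = 2 × 24; 49 = 7 × 7; 50 = 2 × 25; 51 = 3 × 17 — all composite.

n = 48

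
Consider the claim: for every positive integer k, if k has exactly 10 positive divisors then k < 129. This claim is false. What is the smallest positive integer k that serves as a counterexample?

k = 162

A counterexample is any positive integer k such that k has exactly 10 positive divisors but the claim fails; we check each in order.
k = 48: τ(48) = 10; 48 < 129.
k = 80: τ(80) = 10; 80 < 129.
k = 112: τ(112) = 10; 112 < 129.
k = 162: τ(162) = 10; 162 ≥ 129.
So k = 162 is the smallest counterexample.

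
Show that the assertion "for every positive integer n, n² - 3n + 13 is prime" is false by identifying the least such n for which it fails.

n = 12

We need the least positive integer n for which n² - 3n + 13 is not prime.
The first 11 eligible values, up to n = 11, all satisfy the conclusion.
n = 12: n² - 3n + 13 = 121 = 11 × 11, composite.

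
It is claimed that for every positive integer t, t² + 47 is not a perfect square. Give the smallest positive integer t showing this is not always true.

Check each positive integer t in order until t² + 47 is a perfect square.
For t = 1, 2, 3, 4, …, 20, 21, 22 the conclusion holds.
t = 23: 23² + 47 = 576 = 24², a perfect square.
Thus t = 23 disproves the claim, and no smaller t works.

t = 23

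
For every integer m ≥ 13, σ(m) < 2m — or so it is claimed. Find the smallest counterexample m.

A counterexample is any integer m ≥ 13 such that the claim fails; we check each in order.
m = 13: σ(13) = 14; 14 < 26.
m = 14: σ(14) = 24; 24 < 28.
m = 15: σ(15) = 24; 24 < 30.
m = 16: σ(16) = 31; 31 < 32.
m = 17: σ(17) = 18; 18 < 34.
m = 18: σ(18) = 39; 39 ≥ 36.
Hence m = 18 is a counterexample.

m = 18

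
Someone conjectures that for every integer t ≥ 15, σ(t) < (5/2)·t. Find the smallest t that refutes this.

t = 24

We need the least integer t ≥ 15 for which the claim fails.
For t = 15, 16, 17, 18, 19, 20, 21, 22, 23 the conclusion holds.
t = 24: σ(24) = 60; 60 ≥ 60.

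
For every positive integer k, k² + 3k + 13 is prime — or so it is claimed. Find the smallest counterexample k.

For k = 1, 2, 3, 4, 5, 6, 7, 8 the conclusion holds.
k = 9: k² + 3k + 13 = 121 = 11 × 11, composite.

k = 9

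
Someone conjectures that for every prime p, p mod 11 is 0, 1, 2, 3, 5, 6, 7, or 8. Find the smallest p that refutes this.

We need the least prime p for which the claim fails.
The first 10 eligible values, up to p = 29, all satisfy the conclusion.
p = 31: 31 mod 11 = 9 — not in {0, 1, 2, 3, 5, 6, 7, 8}.
So p = 31 is the smallest counterexample.

p = 31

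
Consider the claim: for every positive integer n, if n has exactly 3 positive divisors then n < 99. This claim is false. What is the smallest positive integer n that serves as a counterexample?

Check each positive integer n in order until n has exactly 3 positive divisors but the claim fails.
The first 4 eligible values, up to n = 49, all satisfy the conclusion.
n = 121: τ(121) = 3; 121 ≥ 99.

n = 121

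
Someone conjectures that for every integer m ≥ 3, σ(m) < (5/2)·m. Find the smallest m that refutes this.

We need the least integer m ≥ 3 for which the claim fails.
For m = 3, 4, 5, 6, …, 21, 22, 23 the conclusion holds.
m = 24: σ(24) = 60; 60 ≥ 60.
Hence m = 24 is a counterexample.

m = 24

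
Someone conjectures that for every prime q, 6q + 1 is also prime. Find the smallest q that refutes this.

We need the least prime q for which 6q + 1 is not prime.
The first 7 eligible values, up to q = 17, all satisfy the conclusion.
q = 19: 6q + 1 = 115 = 5 × 23, not prime.
Hence q = 19 is a counterexample.

q = 19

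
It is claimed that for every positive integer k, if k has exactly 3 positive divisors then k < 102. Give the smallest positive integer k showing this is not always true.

k = 121

Check each positive integer k in order until k has exactly 3 positive divisors but the claim fails.
The first 4 eligible values, up to k = 49, all satisfy the conclusion.
k = 121: τ(121) = 3; 121 ≥ 102.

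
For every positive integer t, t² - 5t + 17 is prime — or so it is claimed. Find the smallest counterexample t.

t = 13

Check each positive integer t in order until t² - 5t + 17 is not prime.
For t = 1, 2, 3, 4, …, 10, 11, 12 the conclusion holds.
t = 13: t² - 5t + 17 = 121 = 11 × 11, composite.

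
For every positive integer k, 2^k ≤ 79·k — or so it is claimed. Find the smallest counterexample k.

k = 10

We need the least positive integer k for which 2^k > 79·k.
The first 9 eligible values, up to k = 9, all satisfy the conclusion.
k = 10: 2^k = 1024 and 79·k = 790, so 1024 > 790.
Thus k = 10 disproves the claim, and no smaller k works.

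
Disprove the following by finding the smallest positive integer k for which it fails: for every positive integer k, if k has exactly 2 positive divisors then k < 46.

Check each positive integer k in order until k has exactly 2 positive divisors but the claim fails.
For k = 2, 3, 5, 7, …, 37, 41, 43 the conclusion holds.
k = 47: τ(47) = 2; 47 ≥ 46.

k = 47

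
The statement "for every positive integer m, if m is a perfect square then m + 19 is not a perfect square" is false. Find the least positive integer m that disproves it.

We need the least positive integer m for which m is a perfect square but m + 19 is a perfect square.
The first 8 eligible values, up to m = 64, all satisfy the conclusion.
m = 81: 81 = 9² and 81 + 19 = 100 = 10².

m = 81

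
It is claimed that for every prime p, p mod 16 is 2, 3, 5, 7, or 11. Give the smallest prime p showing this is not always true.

We need the least prime p for which the claim fails.
For p = 2, 3, 5, 7, 11 the conclusion holds.
p = 13: 13 mod 16 = 13 — not in {2, 3, 5, 7, 11}.
Hence p = 13 is a counterexample.

p = 13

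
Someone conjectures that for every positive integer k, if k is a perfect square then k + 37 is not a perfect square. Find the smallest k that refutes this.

k = 324

For k = 1, 4, 9, 16, …, 225, 256, 289 the conclusion holds.
k = 324: 324 = 18² and 324 + 37 = 361 = 19².
Thus k = 324 disproves the claim, and no smaller k works.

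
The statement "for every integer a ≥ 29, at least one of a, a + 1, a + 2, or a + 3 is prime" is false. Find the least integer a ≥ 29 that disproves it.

a = 29: 29 is prime.
a = 30: 31 is prime.
a = 31: 31 is prime.
a = 32: 32 = 2 × 16; 33 = 3 × 11; 34 = 2 × 17; 35 = 5 × 7 — all composite.
So a = 32 is the smallest counterexample.

a = 32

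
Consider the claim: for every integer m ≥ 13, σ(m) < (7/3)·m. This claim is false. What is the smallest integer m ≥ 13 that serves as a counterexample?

A counterexample is any integer m ≥ 13 such that the claim fails; we check each in order.
For m = 13, 14, 15, 16, …, 21, 22, 23 the conclusion holds.
m = 24: σ(24) = 60; 60 ≥ 56.

m = 24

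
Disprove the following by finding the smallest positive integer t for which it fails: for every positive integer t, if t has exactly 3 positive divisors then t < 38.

t = 4: τ(4) = 3; 4 < 38.
t = 9: τ(9) = 3; 9 < 38.
t = 25: τ(25) = 3; 25 < 38.
t = 49: τ(49) = 3; 49 ≥ 38.

t = 49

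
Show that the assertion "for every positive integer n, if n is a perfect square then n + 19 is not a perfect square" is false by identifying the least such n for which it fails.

n = 81

A counterexample is any positive integer n such that n is a perfect square but n + 19 is a perfect square; we check each in order.
For n = 1, 4, 9, 16, 25, 36, 49, 64 the conclusion holds.
n = 81: 81 = 9² and 81 + 19 = 100 = 10².
Thus n = 81 disproves the claim, and no smaller n works.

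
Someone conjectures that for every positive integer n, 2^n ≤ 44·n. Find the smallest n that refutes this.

n = 9

Check each positive integer n in order until 2^n > 44·n.
n = 1: 2^n = 2 and 44·n = 44, so 2 ≤ 44.
n = 2: 2^n = 4 and 44·n = 88, so 4 ≤ 88.
n = 3: 2^n = 8 and 44·n = 132, so 8 ≤ 132.
n = 4: 2^n = 16 and 44·n = 176, so 16 ≤ 176.
n = 5: 2^n = 32 and 44·n = 220, so 32 ≤ 220.
n = 6: 2^n = 64 and 44·n = 264, so 64 ≤ 264.
n = 7: 2^n = 128 and 44·n = 308, so 128 ≤ 308.
n = 8: 2^n = 256 and 44·n = 352, so 256 ≤ 352.
n = 9: 2^n = 512 and 44·n = 396, so 512 > 396.
Thus n = 9 disproves the claim, and no smaller n works.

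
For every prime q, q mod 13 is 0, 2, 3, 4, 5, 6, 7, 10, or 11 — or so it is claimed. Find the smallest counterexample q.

For q = 2, 3, 5, 7, …, 37, 41, 43 the conclusion holds.
q = 47: 47 mod 13 = 8 — not in {0, 2, 3, 4, 5, 6, 7, 10, 11}.
Hence q = 47 is a counterexample.

q = 47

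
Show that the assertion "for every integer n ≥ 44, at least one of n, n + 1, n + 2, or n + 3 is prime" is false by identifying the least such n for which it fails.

The first 4 eligible values, up to n = 47, all satisfy the conclusion.
n = 48: 48 = 2 × 24; 49 = 7 × 7; 50 = 2 × 25; 51 = 3 × 17 — all composite.
Hence n = 48 is a counterexample.

n = 48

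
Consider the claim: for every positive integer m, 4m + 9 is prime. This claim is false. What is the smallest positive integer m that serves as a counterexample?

m = 3

m = 1: 4m + 9 = 13, prime.
m = 2: 4m + 9 = 17, prime.
m = 3: 4m + 9 = 21 = 3 × 7, composite.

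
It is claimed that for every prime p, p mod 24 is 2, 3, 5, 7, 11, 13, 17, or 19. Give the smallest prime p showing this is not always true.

We need the least prime p for which the claim fails.
p = 2: 2 mod 24 = 2.
p = 3: 3 mod 24 = 3.
p = 5: 5 mod 24 = 5.
p = 7: 7 mod 24 = 7.
p = 11: 11 mod 24 = 11.
p = 13: 13 mod 24 = 13.
p = 17: 17 mod 24 = 17.
p = 19: 19 mod 24 = 19.
p = 23: 23 mod 24 = 23 — not in {2, 3, 5, 7, 11, 13, 17, 19}.
Hence p = 23 is a counterexample.

p = 23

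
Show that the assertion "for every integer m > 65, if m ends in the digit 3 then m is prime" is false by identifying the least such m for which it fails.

m = 93

m = 73: 73 ends in 3 and is prime.
m = 83: 83 ends in 3 and is prime.
m = 93: 93 ends in 3; 93 = 3 × 31, composite.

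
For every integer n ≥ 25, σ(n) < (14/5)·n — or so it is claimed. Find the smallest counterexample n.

n = 60

For n = 25, 26, 27, 28, …, 57, 58, 59 the conclusion holds.
n = 60: σ(60) = 168; 168 ≥ 168.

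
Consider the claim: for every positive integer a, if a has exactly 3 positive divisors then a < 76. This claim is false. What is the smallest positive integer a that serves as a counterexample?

A counterexample is any positive integer a such that a has exactly 3 positive divisors but the claim fails; we check each in order.
For a = 4, 9, 25, 49 the conclusion holds.
a = 121: τ(121) = 3; 121 ≥ 76.
Hence a = 121 is a counterexample.

a = 121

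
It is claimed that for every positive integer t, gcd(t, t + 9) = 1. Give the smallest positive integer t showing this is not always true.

t = 3

We need the least positive integer t for which gcd(t, t + 9) > 1.
For t = 1, 2 the conclusion holds.
t = 3: gcd(3, 12) = 3.
Hence t = 3 is a counterexample.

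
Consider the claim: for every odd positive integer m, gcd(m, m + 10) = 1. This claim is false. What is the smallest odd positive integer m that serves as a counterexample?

m = 5

m = 1: gcd(1, 11) = 1.
m = 3: gcd(3, 13) = 1.
m = 5: gcd(5, 15) = 5.
Thus m = 5 disproves the claim, and no smaller m works.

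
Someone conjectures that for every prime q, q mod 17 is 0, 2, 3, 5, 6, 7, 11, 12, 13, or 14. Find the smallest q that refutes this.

Check each prime q in order until the claim fails.
The first 13 eligible values, up to q = 41, all satisfy the conclusion.
q = 43: 43 mod 17 = 9 — not in {0, 2, 3, 5, 6, 7, 11, 12, 13, 14}.
So q = 43 is the smallest counterexample.

q = 43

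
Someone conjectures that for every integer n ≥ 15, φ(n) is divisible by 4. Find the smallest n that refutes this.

We need the least integer n ≥ 15 for which φ(n) is not divisible by 4.
n = 15: φ(15) = 8; 8 mod 4 = 0.
n = 16: φ(16) = 8; 8 mod 4 = 0.
n = 17: φ(17) = 16; 16 mod 4 = 0.
n = 18: φ(18) = 6; 6 mod 4 = 2.
Hence n = 18 is a counterexample.

n = 18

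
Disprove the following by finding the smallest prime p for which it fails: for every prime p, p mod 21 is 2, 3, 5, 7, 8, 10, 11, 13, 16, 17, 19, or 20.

p = 43

The first 13 eligible values, up to p = 41, all satisfy the conclusion.
p = 43: 43 mod 21 = 1 — not in {2, 3, 5, 7, 8, 10, 11, 13, 16, 17, 19, 20}.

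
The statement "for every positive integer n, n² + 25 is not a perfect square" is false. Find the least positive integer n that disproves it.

n = 12

The first 11 eligible values, up to n = 11, all satisfy the conclusion.
n = 12: 12² + 25 = 169 = 13², a perfect square.
Thus n = 12 disproves the claim, and no smaller n works.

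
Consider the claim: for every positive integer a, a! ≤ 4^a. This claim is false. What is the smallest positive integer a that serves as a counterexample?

Check each positive integer a in order until a! > 4^a.
For a = 1, 2, 3, 4, 5, 6, 7, 8 the conclusion holds.
a = 9: a! = 362880 and 4^a = 262144, so 362880 > 262144.

a = 9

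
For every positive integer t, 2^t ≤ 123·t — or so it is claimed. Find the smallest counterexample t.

t = 11

For t = 1, 2, 3, 4, 5, 6, 7, 8, 9, 10 the conclusion holds.
t = 11: 2^t = 2048 and 123·t = 1353, so 2048 > 1353.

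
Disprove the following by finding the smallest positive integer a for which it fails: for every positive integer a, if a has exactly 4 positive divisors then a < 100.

a = 106

A counterexample is any positive integer a such that a has exactly 4 positive divisors but the claim fails; we check each in order.
For a = 6, 8, 10, 14, …, 93, 94, 95 the conclusion holds.
a = 106: τ(106) = 4; 106 ≥ 100.
Thus a = 106 disproves the claim, and no smaller a works.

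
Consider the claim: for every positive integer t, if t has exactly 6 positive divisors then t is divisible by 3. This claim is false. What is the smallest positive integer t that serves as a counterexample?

t = 20

For t = 12, 18 the conclusion holds.
t = 20: τ(20) = 6; 20 mod 3 = 2.
Hence t = 20 is a counterexample.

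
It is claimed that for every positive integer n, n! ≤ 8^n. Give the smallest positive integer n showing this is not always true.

n = 20

We need the least positive integer n for which n! > 8^n.
For n = 1, 2, 3, 4, …, 17, 18, 19 the conclusion holds.
n = 20: n! = 2432902008176640000 and 8^n = 1152921504606846976, so 2432902008176640000 > 1152921504606846976.
So n = 20 is the smallest counterexample.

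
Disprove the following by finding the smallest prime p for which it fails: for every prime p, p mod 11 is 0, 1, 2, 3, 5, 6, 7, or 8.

We need the least prime p for which the claim fails.
The first 10 eligible values, up to p = 29, all satisfy the conclusion.
p = 31: 31 mod 11 = 9 — not in {0, 1, 2, 3, 5, 6, 7, 8}.

p = 31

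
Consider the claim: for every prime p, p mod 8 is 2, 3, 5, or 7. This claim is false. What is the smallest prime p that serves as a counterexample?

A counterexample is any prime p such that the claim fails; we check each in order.
For p = 2, 3, 5, 7, 11, 13 the conclusion holds.
p = 17: 17 mod 8 = 1 — not in {2, 3, 5, 7}.
Hence p = 17 is a counterexample.

p = 17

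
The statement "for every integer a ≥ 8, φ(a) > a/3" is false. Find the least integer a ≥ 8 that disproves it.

a = 12

Check each integer a ≥ 8 in order until the claim fails.
The first 4 eligible values, up to a = 11, all satisfy the conclusion.
a = 12: φ(12) = 4 and 12/3 = 4, so φ(12) ≤ 12/3.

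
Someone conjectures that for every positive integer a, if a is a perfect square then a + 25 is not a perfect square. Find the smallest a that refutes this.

For a = 1, 4, 9, 16, …, 81, 100, 121 the conclusion holds.
a = 144: 144 = 12² and 144 + 25 = 169 = 13².

a = 144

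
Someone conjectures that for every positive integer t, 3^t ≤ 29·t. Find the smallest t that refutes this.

t = 1: 3^t = 3 and 29·t = 29, so 3 ≤ 29.
t = 2: 3^t = 9 and 29·t = 58, so 9 ≤ 58.
t = 3: 3^t = 27 and 29·t = 87, so 27 ≤ 87.
t = 4: 3^t = 81 and 29·t = 116, so 81 ≤ 116.
t = 5: 3^t = 243 and 29·t = 145, so 243 > 145.
So t = 5 is the smallest counterexample.

t = 5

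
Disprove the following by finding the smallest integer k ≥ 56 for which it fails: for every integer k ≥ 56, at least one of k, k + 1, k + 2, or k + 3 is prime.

k = 62

A counterexample is any integer k ≥ 56 such that k, k + 1, k + 2, k + 3 are all composite; we check each in order.
The first 6 eligible values, up to k = 61, all satisfy the conclusion.
k = 62: 62 = 2 × 31; 63 = 3 × 21; 64 = 2 × 32; 65 = 5 × 13 — all composite.
Thus k = 62 disproves the claim, and no smaller k works.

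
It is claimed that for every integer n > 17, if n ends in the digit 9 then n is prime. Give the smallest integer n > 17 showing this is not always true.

A counterexample is any integer n > 17 such that n ends in the digit 9 but n is not prime; we check each in order.
n = 19: 19 ends in 9 and is prime.
n = 29: 29 ends in 9 and is prime.
n = 39: 39 ends in 9; 39 = 3 × 13, composite.
So n = 39 is the smallest counterexample.

n = 39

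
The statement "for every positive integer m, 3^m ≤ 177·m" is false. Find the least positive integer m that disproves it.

A counterexample is any positive integer m such that 3^m > 177·m; we check each in order.
m = 1: 3^m = 3 and 177·m = 177, so 3 ≤ 177.
m = 2: 3^m = 9 and 177·m = 354, so 9 ≤ 354.
m = 3: 3^m = 27 and 177·m = 531, so 27 ≤ 531.
m = 4: 3^m = 81 and 177·m = 708, so 81 ≤ 708.
m = 5: 3^m = 243 and 177·m = 885, so 243 ≤ 885.
m = 6: 3^m = 729 and 177·m = 1062, so 729 ≤ 1062.
m = 7: 3^m = 2187 and 177·m = 1239, so 2187 > 1239.
Hence m = 7 is a counterexample.

m = 7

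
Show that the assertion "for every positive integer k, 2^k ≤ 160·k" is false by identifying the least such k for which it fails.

For k = 1, 2, 3, 4, 5, 6, 7, 8, 9, 10 the conclusion holds.
k = 11: 2^k = 2048 and 160·k = 1760, so 2048 > 1760.

k = 11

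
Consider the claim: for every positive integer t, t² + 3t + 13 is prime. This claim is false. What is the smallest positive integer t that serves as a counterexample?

We need the least positive integer t for which t² + 3t + 13 is not prime.
The first 8 eligible values, up to t = 8, all satisfy the conclusion.
t = 9: t² + 3t + 13 = 121 = 11 × 11, composite.
So t = 9 is the smallest counterexample.

t = 9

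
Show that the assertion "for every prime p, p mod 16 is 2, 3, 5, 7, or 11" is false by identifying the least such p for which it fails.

p = 13

Check each prime p in order until the claim fails.
The first 5 eligible values, up to p = 11, all satisfy the conclusion.
p = 13: 13 mod 16 = 13 — not in {2, 3, 5, 7, 11}.
Thus p = 13 disproves the claim, and no smaller p works.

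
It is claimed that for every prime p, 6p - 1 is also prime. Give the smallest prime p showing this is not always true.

We need the least prime p for which 6p - 1 is not prime.
The first 4 eligible values, up to p = 7, all satisfy the conclusion.
p = 11: 6p - 1 = 65 = 5 × 13, not prime.

p = 11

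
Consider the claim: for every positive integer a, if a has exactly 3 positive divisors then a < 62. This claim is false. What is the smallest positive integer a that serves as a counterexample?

a = 4: τ(4) = 3; 4 < 62.
a = 9: τ(9) = 3; 9 < 62.
a = 25: τ(25) = 3; 25 < 62.
a = 49: τ(49) = 3; 49 < 62.
a = 121: τ(121) = 3; 121 ≥ 62.

a = 121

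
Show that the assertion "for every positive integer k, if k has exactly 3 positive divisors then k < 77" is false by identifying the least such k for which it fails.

k = 121

We need the least positive integer k for which k has exactly 3 positive divisors but the claim fails.
k = 4: τ(4) = 3; 4 < 77.
k = 9: τ(9) = 3; 9 < 77.
k = 25: τ(25) = 3; 25 < 77.
k = 49: τ(49) = 3; 49 < 77.
k = 121: τ(121) = 3; 121 ≥ 77.
Thus k = 121 disproves the claim, and no smaller k works.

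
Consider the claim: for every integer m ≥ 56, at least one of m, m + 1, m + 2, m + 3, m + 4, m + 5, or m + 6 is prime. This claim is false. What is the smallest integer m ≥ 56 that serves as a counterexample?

m = 90

For m = 56, 57, 58, 59, …, 87, 88, 89 the conclusion holds.
m = 90: 90 = 2 × 45; 91 = 7 × 13; 92 = 2 × 46; 93 = 3 × 31; 94 = 2 × 47; 95 = 5 × 19; 96 = 2 × 48 — all composite.
Thus m = 90 disproves the claim, and no smaller m works.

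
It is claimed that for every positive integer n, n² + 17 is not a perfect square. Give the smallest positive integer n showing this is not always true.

n = 8

A counterexample is any positive integer n such that n² + 17 is a perfect square; we check each in order.
For n = 1, 2, 3, 4, 5, 6, 7 the conclusion holds.
n = 8: 8² + 17 = 81 = 9², a perfect square.
Hence n = 8 is a counterexample.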